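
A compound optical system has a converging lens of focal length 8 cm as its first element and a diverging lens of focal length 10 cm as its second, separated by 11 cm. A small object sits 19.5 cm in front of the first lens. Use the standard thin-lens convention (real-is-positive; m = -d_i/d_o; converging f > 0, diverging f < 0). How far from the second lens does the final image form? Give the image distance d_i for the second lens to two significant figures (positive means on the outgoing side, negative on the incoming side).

Lens 1: 1/d_i1 = 1/f_1 - 1/d_o1 = 1/8 - 1/19.5 = 0.07372 cm^-1, so d_i1 = 13.565 cm.
This image would form 13.565 cm past lens 1, i.e. 2.565 cm beyond lens 2, so it is a virtual object for lens 2: d_o2 = 11 - 13.565 = -2.565 cm.
Lens 2: 1/d_i2 = 1/f_2 - 1/d_o2 = 1/(-10) - 1/(-2.565) = 0.28983 cm^-1, so d_i2 = 3.450 cm.

3.5 cm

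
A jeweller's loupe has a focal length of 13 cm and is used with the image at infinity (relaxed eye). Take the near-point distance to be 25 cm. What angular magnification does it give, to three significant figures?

1.92

M = D/f = 25/13 = 1.923.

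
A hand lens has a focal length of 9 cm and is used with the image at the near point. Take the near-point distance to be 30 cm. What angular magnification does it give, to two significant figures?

4.3

M = 1 + D/f = 1 + 30/9 = 4.333.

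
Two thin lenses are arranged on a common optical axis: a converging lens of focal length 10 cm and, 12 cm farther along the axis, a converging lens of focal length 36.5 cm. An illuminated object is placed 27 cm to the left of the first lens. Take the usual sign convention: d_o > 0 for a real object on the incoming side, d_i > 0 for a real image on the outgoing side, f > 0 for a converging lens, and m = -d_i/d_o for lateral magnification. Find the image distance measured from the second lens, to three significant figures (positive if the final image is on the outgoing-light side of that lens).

Applying the thin-lens equation to the first lens, 1/10 = 1/27 + 1/d_i1, which gives d_i1 = 15.882 cm.
This image would form 15.882 cm past lens 1, i.e. 3.882 cm beyond lens 2, so it is a virtual object for lens 2: d_o2 = 12 - 15.882 = -3.882 cm.
Applying the thin-lens equation again with f_2 = 36.5 cm and d_o2 = -3.882 cm gives d_i2 = 3.509 cm.

3.51 cm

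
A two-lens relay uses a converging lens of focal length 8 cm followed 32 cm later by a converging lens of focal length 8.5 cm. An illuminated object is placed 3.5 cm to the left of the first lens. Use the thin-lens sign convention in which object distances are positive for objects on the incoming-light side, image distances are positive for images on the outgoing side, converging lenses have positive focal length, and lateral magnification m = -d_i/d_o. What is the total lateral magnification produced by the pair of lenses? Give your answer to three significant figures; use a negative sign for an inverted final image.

Applying the thin-lens equation to the first lens, 1/8 = 1/3.5 + 1/d_i1, which gives d_i1 = -6.222 cm.
Its lateral magnification is m_1 = -d_i1/d_o1 = -(-6.222)/3.5 = 1.7778.
With d_i1 < 0 the first image is virtual and lies on the object side; the object distance for lens 2 is d_o2 = 32 - (-6.222) = 38.222 cm.
Applying the thin-lens equation again with f_2 = 8.5 cm and d_o2 = 38.222 cm gives d_i2 = 10.931 cm.
m_2 = -(10.931)/(38.222) = -0.2860.
Overall magnification: m = m_1 m_2 = -0.5084.

-0.508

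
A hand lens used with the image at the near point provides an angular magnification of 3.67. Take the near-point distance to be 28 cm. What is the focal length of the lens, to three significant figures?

For the image at the near point, M = 1 + D/f.
f = D/(M - 1) = 28/(3.67 - 1) = 10.487 cm.

10.5 cm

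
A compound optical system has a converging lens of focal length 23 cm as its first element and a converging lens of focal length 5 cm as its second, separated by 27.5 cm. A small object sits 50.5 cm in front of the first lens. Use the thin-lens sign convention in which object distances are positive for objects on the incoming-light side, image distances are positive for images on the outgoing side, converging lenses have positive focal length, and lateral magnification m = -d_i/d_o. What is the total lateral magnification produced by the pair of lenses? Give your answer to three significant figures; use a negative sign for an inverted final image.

-0.212

First lens: d_i1 = 1/(1/23 - 1/50.5) = 42.236 cm.
m_1 = -(42.236)/50.5 = -0.8364.
This image would form 42.236 cm past lens 1, i.e. 14.736 cm beyond lens 2, so it is a virtual object for lens 2: d_o2 = 27.5 - 42.236 = -14.736 cm.
Second lens: d_i2 = 1/(1/5 - 1/(-14.736)) = 3.733 cm.
m_2 = -(3.733)/(-14.736) = 0.2533.
The system's lateral magnification is m_1 m_2 = (-0.8364)(0.2533) = -0.2119.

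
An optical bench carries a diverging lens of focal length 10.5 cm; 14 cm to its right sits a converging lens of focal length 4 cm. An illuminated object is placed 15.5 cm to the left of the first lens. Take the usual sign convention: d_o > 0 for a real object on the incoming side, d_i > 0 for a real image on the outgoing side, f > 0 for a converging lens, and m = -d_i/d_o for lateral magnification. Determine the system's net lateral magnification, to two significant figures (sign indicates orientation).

-0.099

First lens: d_i1 = 1/(1/(-10.5) - 1/15.5) = -6.260 cm.
m_1 = -(-6.260)/15.5 = 0.4038.
With d_i1 < 0 the first image is virtual and lies on the object side; the object distance for lens 2 is d_o2 = 14 - (-6.260) = 20.260 cm.
Second lens: d_i2 = 1/(1/4 - 1/(20.260)) = 4.984 cm.
m_2 = -(4.984)/(20.260) = -0.2460.
Total m = m_1 x m_2 = (0.4038)(-0.2460) = -0.0993.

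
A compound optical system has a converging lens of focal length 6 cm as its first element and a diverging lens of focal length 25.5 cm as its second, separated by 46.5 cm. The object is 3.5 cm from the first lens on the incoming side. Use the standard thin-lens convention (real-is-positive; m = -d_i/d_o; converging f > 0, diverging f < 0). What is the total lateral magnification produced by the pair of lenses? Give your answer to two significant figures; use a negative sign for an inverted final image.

Lens 1: 1/d_i1 = 1/f_1 - 1/d_o1 = 1/6 - 1/3.5 = -0.11905 cm^-1, so d_i1 = -8.400 cm.
m_1 = -(-8.400)/3.5 = 2.4000.
The intermediate image is virtual, 8.400 cm to the left of lens 1, so d_o2 = L - d_i1 = 46.5 - (-8.400) = 54.900 cm.
Lens 2: 1/d_i2 = 1/f_2 - 1/d_o2 = 1/(-25.5) - 1/(54.900) = -0.05743 cm^-1, so d_i2 = -17.412 cm.
m_2 = -(-17.412)/(54.900) = 0.3172.
The system's lateral magnification is m_1 m_2 = (2.4000)(0.3172) = 0.7612.

0.76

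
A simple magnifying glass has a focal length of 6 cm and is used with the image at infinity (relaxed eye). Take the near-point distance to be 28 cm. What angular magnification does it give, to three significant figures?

M = D/f = 28/6 = 4.667.

4.67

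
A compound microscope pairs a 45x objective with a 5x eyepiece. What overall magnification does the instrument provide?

225

The overall magnification of a compound microscope is the product of the objective and eyepiece magnifications:
M = M_obj x M_eye = 45 x 5 = 225.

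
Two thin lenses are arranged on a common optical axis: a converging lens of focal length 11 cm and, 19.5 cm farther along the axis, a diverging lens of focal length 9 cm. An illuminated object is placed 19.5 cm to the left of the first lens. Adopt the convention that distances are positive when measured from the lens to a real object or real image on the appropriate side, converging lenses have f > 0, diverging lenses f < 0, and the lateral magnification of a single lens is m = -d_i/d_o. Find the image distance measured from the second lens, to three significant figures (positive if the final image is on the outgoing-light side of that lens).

Applying the thin-lens equation to the first lens, 1/11 = 1/19.5 + 1/d_i1, which gives d_i1 = 25.235 cm.
This image would form 25.235 cm past lens 1, i.e. 5.735 cm beyond lens 2, so it is a virtual object for lens 2: d_o2 = 19.5 - 25.235 = -5.735 cm.
Applying the thin-lens equation again with f_2 = -9 cm and d_o2 = -5.735 cm gives d_i2 = 15.811 cm.

15.8 cm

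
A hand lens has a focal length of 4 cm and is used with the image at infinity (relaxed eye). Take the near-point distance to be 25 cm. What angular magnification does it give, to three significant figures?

6.25

M = D/f = 25/4 = 6.250.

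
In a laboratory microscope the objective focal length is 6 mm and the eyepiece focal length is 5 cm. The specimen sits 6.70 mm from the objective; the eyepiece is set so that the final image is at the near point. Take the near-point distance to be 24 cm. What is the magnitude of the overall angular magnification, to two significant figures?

50

Convert to cm: f_obj = 6 mm = 0.6 cm; d_o = 6.70 mm = 0.67 cm.
Objective: 1/d_i = 1/f_obj - 1/d_o = 1/0.6 - 1/0.67 = 0.17413 cm^-1, so d_i = 5.743 cm.
m_obj = -d_i/d_o = -5.743/0.67 = -8.571.
Eyepiece angular magnification (image at near point): M_eye = 1 + D/f_e = 1 + 24/5 = 5.800.
Overall M = m_obj x M_eye = (-8.571)(5.800) = -49.71.
|M| = 49.71.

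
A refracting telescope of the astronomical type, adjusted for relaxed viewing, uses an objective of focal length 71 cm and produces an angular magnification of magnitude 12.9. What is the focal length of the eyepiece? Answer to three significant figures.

|M| = f_obj/f_eye, so f_eye = f_obj/|M| = 71/12.9 = 5.504 cm.

5.50 cm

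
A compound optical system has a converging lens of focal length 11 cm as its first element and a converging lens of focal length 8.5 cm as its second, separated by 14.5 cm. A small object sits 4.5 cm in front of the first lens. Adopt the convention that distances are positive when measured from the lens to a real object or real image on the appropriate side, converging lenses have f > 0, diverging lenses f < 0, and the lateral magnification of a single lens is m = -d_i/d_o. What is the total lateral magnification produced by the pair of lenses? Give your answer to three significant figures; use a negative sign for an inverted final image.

-1.06

First lens: d_i1 = 1/(1/11 - 1/4.5) = -7.615 cm.
m_1 = -(-7.615)/4.5 = 1.6923.
With d_i1 < 0 the first image is virtual and lies on the object side; the object distance for lens 2 is d_o2 = 14.5 - (-7.615) = 22.115 cm.
Second lens: d_i2 = 1/(1/8.5 - 1/(22.115)) = 13.806 cm.
m_2 = -(13.806)/(22.115) = -0.6243.
Total m = m_1 x m_2 = (1.6923)(-0.6243) = -1.0565.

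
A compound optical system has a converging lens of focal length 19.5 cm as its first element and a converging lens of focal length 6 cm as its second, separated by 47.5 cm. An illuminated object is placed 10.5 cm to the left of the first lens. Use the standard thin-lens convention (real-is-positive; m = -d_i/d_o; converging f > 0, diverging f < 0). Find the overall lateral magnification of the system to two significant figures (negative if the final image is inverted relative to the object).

-0.20

Applying the thin-lens equation to the first lens, 1/19.5 = 1/10.5 + 1/d_i1, which gives d_i1 = -22.750 cm.
Its lateral magnification is m_1 = -d_i1/d_o1 = -(-22.750)/10.5 = 2.1667.
The intermediate image is virtual, 22.750 cm to the left of lens 1, so d_o2 = L - d_i1 = 47.5 - (-22.750) = 70.250 cm.
Applying the thin-lens equation again with f_2 = 6 cm and d_o2 = 70.250 cm gives d_i2 = 6.560 cm.
m_2 = -(6.560)/(70.250) = -0.0934.
Total m = m_1 x m_2 = (2.1667)(-0.0934) = -0.2023.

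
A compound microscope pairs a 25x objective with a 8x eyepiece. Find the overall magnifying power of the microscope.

The overall magnification of a compound microscope is the product of the objective and eyepiece magnifications:
M = M_obj x M_eye = 25 x 8 = 200.

200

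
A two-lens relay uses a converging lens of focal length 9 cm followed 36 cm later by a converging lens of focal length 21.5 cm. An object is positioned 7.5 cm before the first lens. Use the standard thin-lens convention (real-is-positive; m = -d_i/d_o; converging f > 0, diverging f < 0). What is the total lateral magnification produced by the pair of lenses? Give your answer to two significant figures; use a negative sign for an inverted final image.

-2.2

First lens: d_i1 = 1/(1/9 - 1/7.5) = -45.000 cm.
m_1 = -(-45.000)/7.5 = 6.0000.
The intermediate image is virtual, 45.000 cm to the left of lens 1, so d_o2 = L - d_i1 = 36 - (-45.000) = 81.000 cm.
Second lens: d_i2 = 1/(1/21.5 - 1/(81.000)) = 29.269 cm.
m_2 = -(29.269)/(81.000) = -0.3613.
The system's lateral magnification is m_1 m_2 = (6.0000)(-0.3613) = -2.1681.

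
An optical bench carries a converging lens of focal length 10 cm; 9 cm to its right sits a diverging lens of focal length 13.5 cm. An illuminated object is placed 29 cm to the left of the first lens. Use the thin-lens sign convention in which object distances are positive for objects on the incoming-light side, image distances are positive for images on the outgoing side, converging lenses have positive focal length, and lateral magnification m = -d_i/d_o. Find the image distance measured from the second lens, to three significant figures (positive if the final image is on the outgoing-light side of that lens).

Applying the thin-lens equation to the first lens, 1/10 = 1/29 + 1/d_i1, which gives d_i1 = 15.263 cm.
This image would form 15.263 cm past lens 1, i.e. 6.263 cm beyond lens 2, so it is a virtual object for lens 2: d_o2 = 9 - 15.263 = -6.263 cm.
Applying the thin-lens equation again with f_2 = -13.5 cm and d_o2 = -6.263 cm gives d_i2 = 11.684 cm.

11.7 cm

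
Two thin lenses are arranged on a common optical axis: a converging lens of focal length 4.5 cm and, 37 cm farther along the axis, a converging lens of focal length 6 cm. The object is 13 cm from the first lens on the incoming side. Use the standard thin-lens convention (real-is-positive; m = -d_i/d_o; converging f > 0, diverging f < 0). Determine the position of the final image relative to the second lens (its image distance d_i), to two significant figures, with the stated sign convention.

First lens: d_i1 = 1/(1/4.5 - 1/13) = 6.882 cm.
That image sits 30.118 cm in front of the second lens, so d_o2 = 30.118 cm.
Second lens: d_i2 = 1/(1/6 - 1/(30.118)) = 7.493 cm.

7.5 cm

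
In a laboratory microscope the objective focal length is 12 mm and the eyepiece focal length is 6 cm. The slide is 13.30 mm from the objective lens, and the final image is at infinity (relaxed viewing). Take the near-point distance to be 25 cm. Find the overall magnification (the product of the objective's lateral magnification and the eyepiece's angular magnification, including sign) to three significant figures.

-38.5

Convert to cm: f_obj = 12 mm = 1.2 cm; d_o = 13.30 mm = 1.33 cm.
Objective: 1/d_i = 1/f_obj - 1/d_o = 1/1.2 - 1/1.33 = 0.08145 cm^-1, so d_i = 12.277 cm.
m_obj = -d_i/d_o = -12.277/1.33 = -9.231.
Eyepiece angular magnification (image at infinity): M_eye = D/f_e = 25/6 = 4.167.
Overall M = m_obj x M_eye = (-9.231)(4.167) = -38.46.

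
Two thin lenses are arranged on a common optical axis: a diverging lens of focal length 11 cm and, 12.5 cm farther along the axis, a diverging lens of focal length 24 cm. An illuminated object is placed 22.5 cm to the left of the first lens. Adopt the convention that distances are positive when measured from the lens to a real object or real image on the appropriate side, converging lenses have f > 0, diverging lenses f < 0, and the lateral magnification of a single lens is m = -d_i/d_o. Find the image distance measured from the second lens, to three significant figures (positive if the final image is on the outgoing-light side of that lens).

-10.9 cm

Applying the thin-lens equation to the first lens, 1/(-11) = 1/22.5 + 1/d_i1, which gives d_i1 = -7.388 cm.
The intermediate image is virtual, 7.388 cm to the left of lens 1, so d_o2 = L - d_i1 = 12.5 - (-7.388) = 19.888 cm.
Applying the thin-lens equation again with f_2 = -24 cm and d_o2 = 19.888 cm gives d_i2 = -10.876 cm.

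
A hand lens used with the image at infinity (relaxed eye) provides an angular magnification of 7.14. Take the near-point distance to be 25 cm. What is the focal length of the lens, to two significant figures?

For the image at infinity, M = D/f.
f = D/M = 25/7.14 = 3.501 cm.

3.5 cm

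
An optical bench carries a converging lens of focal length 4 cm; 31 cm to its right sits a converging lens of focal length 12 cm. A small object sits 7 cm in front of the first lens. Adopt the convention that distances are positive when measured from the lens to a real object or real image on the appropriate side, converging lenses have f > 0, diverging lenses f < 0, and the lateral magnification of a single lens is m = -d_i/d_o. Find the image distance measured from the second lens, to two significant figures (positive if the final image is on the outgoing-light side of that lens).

Applying the thin-lens equation to the first lens, 1/4 = 1/7 + 1/d_i1, which gives d_i1 = 9.333 cm.
Object distance for lens 2: d_o2 = 31 - 9.333 = 21.667 cm.
Applying the thin-lens equation again with f_2 = 12 cm and d_o2 = 21.667 cm gives d_i2 = 26.897 cm.

27 cm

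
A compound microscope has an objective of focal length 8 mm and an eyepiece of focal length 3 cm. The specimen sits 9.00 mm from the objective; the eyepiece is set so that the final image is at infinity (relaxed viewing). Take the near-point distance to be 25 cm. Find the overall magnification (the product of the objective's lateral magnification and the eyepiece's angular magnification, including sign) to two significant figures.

Convert to cm: f_obj = 8 mm = 0.8 cm; d_o = 9.00 mm = 0.90 cm.
Objective: 1/d_i = 1/f_obj - 1/d_o = 1/0.8 - 1/0.90 = 0.13889 cm^-1, so d_i = 7.200 cm.
m_obj = -d_i/d_o = -7.200/0.90 = -8.000.
Eyepiece angular magnification (image at infinity): M_eye = D/f_e = 25/3 = 8.333.
Overall M = m_obj x M_eye = (-8.000)(8.333) = -66.67.

-67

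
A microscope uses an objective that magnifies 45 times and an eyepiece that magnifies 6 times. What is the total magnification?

The overall magnification of a compound microscope is the product of the objective and eyepiece magnifications:
M = M_obj x M_eye = 45 x 6 = 270.

270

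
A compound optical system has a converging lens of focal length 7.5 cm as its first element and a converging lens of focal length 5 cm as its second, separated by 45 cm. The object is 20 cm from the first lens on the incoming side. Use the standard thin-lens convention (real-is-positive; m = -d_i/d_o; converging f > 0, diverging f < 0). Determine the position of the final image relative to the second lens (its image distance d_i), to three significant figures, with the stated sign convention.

5.89 cm

Applying the thin-lens equation to the first lens, 1/7.5 = 1/20 + 1/d_i1, which gives d_i1 = 12.000 cm.
The intermediate image is 12.000 cm to the right of lens 1, so d_o2 = L - d_i1 = 45 - 12.000 = 33.000 cm.
Applying the thin-lens equation again with f_2 = 5 cm and d_o2 = 33.000 cm gives d_i2 = 5.893 cm.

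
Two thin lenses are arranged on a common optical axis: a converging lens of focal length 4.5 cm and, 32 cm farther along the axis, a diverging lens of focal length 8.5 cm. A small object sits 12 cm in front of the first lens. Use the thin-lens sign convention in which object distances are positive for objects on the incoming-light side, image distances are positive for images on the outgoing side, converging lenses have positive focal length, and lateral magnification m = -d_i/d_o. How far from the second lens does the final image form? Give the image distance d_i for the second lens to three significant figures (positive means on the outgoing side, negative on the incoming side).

Lens 1: 1/d_i1 = 1/f_1 - 1/d_o1 = 1/4.5 - 1/12 = 0.13889 cm^-1, so d_i1 = 7.200 cm.
The intermediate image is 7.200 cm to the right of lens 1, so d_o2 = L - d_i1 = 32 - 7.200 = 24.800 cm.
Lens 2: 1/d_i2 = 1/f_2 - 1/d_o2 = 1/(-8.5) - 1/(24.800) = -0.15797 cm^-1, so d_i2 = -6.330 cm.

-6.33 cm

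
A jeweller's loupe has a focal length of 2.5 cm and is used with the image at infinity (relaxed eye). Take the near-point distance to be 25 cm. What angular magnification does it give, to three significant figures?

M = D/f = 25/2.5 = 10.000.

10.0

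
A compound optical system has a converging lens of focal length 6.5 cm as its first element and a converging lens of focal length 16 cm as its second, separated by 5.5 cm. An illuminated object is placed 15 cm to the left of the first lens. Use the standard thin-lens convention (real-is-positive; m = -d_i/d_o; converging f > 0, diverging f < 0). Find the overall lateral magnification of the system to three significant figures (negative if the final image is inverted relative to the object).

First lens: d_i1 = 1/(1/6.5 - 1/15) = 11.471 cm.
m_1 = -(11.471)/15 = -0.7647.
This image would form 11.471 cm past lens 1, i.e. 5.971 cm beyond lens 2, so it is a virtual object for lens 2: d_o2 = 5.5 - 11.471 = -5.971 cm.
Second lens: d_i2 = 1/(1/16 - 1/(-5.971)) = 4.348 cm.
m_2 = -(4.348)/(-5.971) = 0.7282.
The system's lateral magnification is m_1 m_2 = (-0.7647)(0.7282) = -0.5569.

-0.557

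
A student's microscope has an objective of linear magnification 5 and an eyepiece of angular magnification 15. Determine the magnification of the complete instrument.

75

The overall magnification of a compound microscope is the product of the objective and eyepiece magnifications:
M = M_obj x M_eye = 5 x 15 = 75.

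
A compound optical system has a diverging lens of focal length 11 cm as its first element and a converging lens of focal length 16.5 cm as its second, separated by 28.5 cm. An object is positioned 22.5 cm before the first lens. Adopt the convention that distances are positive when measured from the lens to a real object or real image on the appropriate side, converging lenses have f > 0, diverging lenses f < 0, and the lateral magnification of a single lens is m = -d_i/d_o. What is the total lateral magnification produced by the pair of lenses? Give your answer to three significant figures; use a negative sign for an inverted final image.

-0.279

First lens: d_i1 = 1/(1/(-11) - 1/22.5) = -7.388 cm.
m_1 = -(-7.388)/22.5 = 0.3284.
The intermediate image is virtual, 7.388 cm to the left of lens 1, so d_o2 = L - d_i1 = 28.5 - (-7.388) = 35.888 cm.
Second lens: d_i2 = 1/(1/16.5 - 1/(35.888)) = 30.542 cm.
m_2 = -(30.542)/(35.888) = -0.8510.
Overall magnification: m = m_1 m_2 = -0.2794.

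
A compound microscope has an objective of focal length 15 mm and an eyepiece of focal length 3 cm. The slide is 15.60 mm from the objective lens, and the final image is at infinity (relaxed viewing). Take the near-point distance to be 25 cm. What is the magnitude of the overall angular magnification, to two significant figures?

210

Convert to cm: f_obj = 15 mm = 1.5 cm; d_o = 15.60 mm = 1.56 cm.
Objective: 1/d_i = 1/f_obj - 1/d_o = 1/1.5 - 1/1.56 = 0.02564 cm^-1, so d_i = 39.000 cm.
m_obj = -d_i/d_o = -39.000/1.56 = -25.000.
Eyepiece angular magnification (image at infinity): M_eye = D/f_e = 25/3 = 8.333.
Overall M = m_obj x M_eye = (-25.000)(8.333) = -208.33.
|M| = 208.33.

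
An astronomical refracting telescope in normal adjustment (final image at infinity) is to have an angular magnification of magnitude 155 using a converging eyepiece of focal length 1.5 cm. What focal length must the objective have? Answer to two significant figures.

230 cm

|M| = f_obj/|f_eye|, so f_obj = |M| x |f_eye| = 155.0 x 1.5 = 232.500 cm.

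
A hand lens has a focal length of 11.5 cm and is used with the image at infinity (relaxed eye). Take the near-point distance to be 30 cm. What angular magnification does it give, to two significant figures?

M = D/f = 30/11.5 = 2.609.

2.6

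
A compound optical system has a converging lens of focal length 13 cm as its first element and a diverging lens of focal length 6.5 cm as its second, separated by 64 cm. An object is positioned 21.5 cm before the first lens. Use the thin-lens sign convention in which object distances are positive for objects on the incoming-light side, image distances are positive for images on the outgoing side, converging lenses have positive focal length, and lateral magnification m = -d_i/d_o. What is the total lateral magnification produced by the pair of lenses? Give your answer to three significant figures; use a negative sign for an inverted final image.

-0.264

Applying the thin-lens equation to the first lens, 1/13 = 1/21.5 + 1/d_i1, which gives d_i1 = 32.882 cm.
Its lateral magnification is m_1 = -d_i1/d_o1 = -(32.882)/21.5 = -1.5294.
Object distance for lens 2: d_o2 = 64 - 32.882 = 31.118 cm.
Applying the thin-lens equation again with f_2 = -6.5 cm and d_o2 = 31.118 cm gives d_i2 = -5.377 cm.
m_2 = -(-5.377)/(31.118) = 0.1728.
Overall magnification: m = m_1 m_2 = -0.2643.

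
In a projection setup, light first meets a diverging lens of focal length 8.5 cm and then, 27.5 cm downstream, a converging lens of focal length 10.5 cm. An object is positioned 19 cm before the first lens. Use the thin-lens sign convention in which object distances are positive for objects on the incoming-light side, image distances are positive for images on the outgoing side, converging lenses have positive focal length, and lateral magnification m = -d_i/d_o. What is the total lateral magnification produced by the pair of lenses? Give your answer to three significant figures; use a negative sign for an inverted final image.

-0.142

First lens: d_i1 = 1/(1/(-8.5) - 1/19) = -5.873 cm.
m_1 = -(-5.873)/19 = 0.3091.
The intermediate image is virtual, 5.873 cm to the left of lens 1, so d_o2 = L - d_i1 = 27.5 - (-5.873) = 33.373 cm.
Second lens: d_i2 = 1/(1/10.5 - 1/(33.373)) = 15.320 cm.
m_2 = -(15.320)/(33.373) = -0.4591.
Total m = m_1 x m_2 = (0.3091)(-0.4591) = -0.1419.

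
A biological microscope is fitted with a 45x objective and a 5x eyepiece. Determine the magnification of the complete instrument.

The overall magnification of a compound microscope is the product of the objective and eyepiece magnifications:
M = M_obj x M_eye = 45 x 5 = 225.

225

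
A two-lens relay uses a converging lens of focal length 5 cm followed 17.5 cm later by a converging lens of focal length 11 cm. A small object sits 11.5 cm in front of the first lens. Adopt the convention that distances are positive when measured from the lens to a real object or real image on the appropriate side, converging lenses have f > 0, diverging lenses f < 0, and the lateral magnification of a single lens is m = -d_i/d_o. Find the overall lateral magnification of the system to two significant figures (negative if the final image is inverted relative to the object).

-3.6

Applying the thin-lens equation to the first lens, 1/5 = 1/11.5 + 1/d_i1, which gives d_i1 = 8.846 cm.
Its lateral magnification is m_1 = -d_i1/d_o1 = -(8.846)/11.5 = -0.7692.
That image sits 8.654 cm in front of the second lens, so d_o2 = 8.654 cm.
Applying the thin-lens equation again with f_2 = 11 cm and d_o2 = 8.654 cm gives d_i2 = -40.574 cm.
m_2 = -(-40.574)/(8.654) = 4.6885.
The system's lateral magnification is m_1 m_2 = (-0.7692)(4.6885) = -3.6066.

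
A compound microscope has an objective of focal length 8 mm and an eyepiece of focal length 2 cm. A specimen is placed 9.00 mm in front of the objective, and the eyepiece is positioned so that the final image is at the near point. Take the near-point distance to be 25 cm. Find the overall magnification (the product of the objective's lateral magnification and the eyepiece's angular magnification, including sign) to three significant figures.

-108

Convert to cm: f_obj = 8 mm = 0.8 cm; d_o = 9.00 mm = 0.90 cm.
Objective: 1/d_i = 1/f_obj - 1/d_o = 1/0.8 - 1/0.90 = 0.13889 cm^-1, so d_i = 7.200 cm.
m_obj = -d_i/d_o = -7.200/0.90 = -8.000.
Eyepiece angular magnification (image at near point): M_eye = 1 + D/f_e = 1 + 25/2 = 13.500.
Overall M = m_obj x M_eye = (-8.000)(13.500) = -108.00.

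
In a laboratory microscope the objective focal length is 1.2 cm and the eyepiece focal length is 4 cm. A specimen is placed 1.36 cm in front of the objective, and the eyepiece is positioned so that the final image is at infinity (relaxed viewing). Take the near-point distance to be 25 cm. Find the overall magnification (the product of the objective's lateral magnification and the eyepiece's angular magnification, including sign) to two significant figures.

Objective: 1/d_i = 1/f_obj - 1/d_o = 1/1.2 - 1/1.36 = 0.09804 cm^-1, so d_i = 10.200 cm.
m_obj = -d_i/d_o = -10.200/1.36 = -7.500.
Eyepiece angular magnification (image at infinity): M_eye = D/f_e = 25/4 = 6.250.
Overall M = m_obj x M_eye = (-7.500)(6.250) = -46.87.

-47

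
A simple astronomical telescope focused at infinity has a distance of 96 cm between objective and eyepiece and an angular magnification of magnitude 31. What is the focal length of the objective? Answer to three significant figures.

In normal adjustment the tube length equals f_obj + f_eye and |M| = f_obj/f_eye.
So f_obj = 31 f_eye and 31 f_eye + f_eye = 96 cm, giving f_eye = 96/32 = 3.000 cm and f_obj = 93.000 cm.

93.0 cm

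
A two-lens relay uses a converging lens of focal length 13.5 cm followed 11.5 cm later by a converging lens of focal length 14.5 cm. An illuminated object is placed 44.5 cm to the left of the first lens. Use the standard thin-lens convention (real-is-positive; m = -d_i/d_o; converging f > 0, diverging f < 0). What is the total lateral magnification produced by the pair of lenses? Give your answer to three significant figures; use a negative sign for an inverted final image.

Lens 1: 1/d_i1 = 1/f_1 - 1/d_o1 = 1/13.5 - 1/44.5 = 0.05160 cm^-1, so d_i1 = 19.379 cm.
m_1 = -(19.379)/44.5 = -0.4355.
This image would form 19.379 cm past lens 1, i.e. 7.879 cm beyond lens 2, so it is a virtual object for lens 2: d_o2 = 11.5 - 19.379 = -7.879 cm.
Lens 2: 1/d_i2 = 1/f_2 - 1/d_o2 = 1/14.5 - 1/(-7.879) = 0.19588 cm^-1, so d_i2 = 5.105 cm.
m_2 = -(5.105)/(-7.879) = 0.6479.
Total m = m_1 x m_2 = (-0.4355)(0.6479) = -0.2822.

-0.282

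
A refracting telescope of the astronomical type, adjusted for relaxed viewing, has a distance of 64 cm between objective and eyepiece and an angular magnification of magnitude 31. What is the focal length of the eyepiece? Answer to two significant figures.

In normal adjustment the tube length equals f_obj + f_eye and |M| = f_obj/f_eye.
So f_obj = 31 f_eye and 31 f_eye + f_eye = 64 cm, giving f_eye = 64/32 = 2.000 cm and f_obj = 62.000 cm.

2.0 cm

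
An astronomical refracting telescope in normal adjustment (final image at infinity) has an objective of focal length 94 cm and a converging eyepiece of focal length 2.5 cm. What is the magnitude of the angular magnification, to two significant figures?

|M| = f_obj/|f_eye| = 94/2.5 = 37.600.

38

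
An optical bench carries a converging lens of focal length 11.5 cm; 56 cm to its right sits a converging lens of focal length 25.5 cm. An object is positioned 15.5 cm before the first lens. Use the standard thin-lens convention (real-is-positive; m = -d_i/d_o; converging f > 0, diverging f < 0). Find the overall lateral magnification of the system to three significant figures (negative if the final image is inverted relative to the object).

First lens: d_i1 = 1/(1/11.5 - 1/15.5) = 44.562 cm.
m_1 = -(44.562)/15.5 = -2.8750.
Object distance for lens 2: d_o2 = 56 - 44.562 = 11.438 cm.
Second lens: d_i2 = 1/(1/25.5 - 1/(11.438)) = -20.740 cm.
m_2 = -(-20.740)/(11.438) = 1.8133.
The system's lateral magnification is m_1 m_2 = (-2.8750)(1.8133) = -5.2133.

-5.21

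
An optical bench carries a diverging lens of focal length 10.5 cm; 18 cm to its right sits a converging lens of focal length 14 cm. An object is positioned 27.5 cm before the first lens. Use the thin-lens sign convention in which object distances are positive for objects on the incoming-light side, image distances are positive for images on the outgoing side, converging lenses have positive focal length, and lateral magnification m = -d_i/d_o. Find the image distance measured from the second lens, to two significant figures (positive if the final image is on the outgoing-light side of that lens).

First lens: d_i1 = 1/(1/(-10.5) - 1/27.5) = -7.599 cm.
With d_i1 < 0 the first image is virtual and lies on the object side; the object distance for lens 2 is d_o2 = 18 - (-7.599) = 25.599 cm.
Second lens: d_i2 = 1/(1/14 - 1/(25.599)) = 30.898 cm.

31 cm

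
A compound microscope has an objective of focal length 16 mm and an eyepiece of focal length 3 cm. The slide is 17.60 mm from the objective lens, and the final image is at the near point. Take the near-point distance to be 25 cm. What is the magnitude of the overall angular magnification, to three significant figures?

93.3

Convert to cm: f_obj = 16 mm = 1.6 cm; d_o = 17.60 mm = 1.76 cm.
Objective: 1/d_i = 1/f_obj - 1/d_o = 1/1.6 - 1/1.76 = 0.05682 cm^-1, so d_i = 17.600 cm.
m_obj = -d_i/d_o = -17.600/1.76 = -10.000.
Eyepiece angular magnification (image at near point): M_eye = 1 + D/f_e = 1 + 25/3 = 9.333.
Overall M = m_obj x M_eye = (-10.000)(9.333) = -93.33.
|M| = 93.33.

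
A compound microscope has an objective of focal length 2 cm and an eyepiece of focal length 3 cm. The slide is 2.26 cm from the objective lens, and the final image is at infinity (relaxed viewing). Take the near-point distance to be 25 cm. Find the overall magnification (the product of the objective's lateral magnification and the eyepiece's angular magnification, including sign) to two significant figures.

-64

Objective: 1/d_i = 1/f_obj - 1/d_o = 1/2 - 1/2.26 = 0.05752 cm^-1, so d_i = 17.385 cm.
m_obj = -d_i/d_o = -17.385/2.26 = -7.692.
Eyepiece angular magnification (image at infinity): M_eye = D/f_e = 25/3 = 8.333.
Overall M = m_obj x M_eye = (-7.692)(8.333) = -64.10.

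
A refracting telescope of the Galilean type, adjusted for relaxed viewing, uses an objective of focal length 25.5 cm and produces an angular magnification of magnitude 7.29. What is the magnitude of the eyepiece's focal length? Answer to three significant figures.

|M| = f_obj/|f_eye|, so |f_eye| = f_obj/|M| = 25.5/7.29 = 3.498 cm.
(The eyepiece is diverging, so its signed focal length is -3.498 cm.)

3.50 cm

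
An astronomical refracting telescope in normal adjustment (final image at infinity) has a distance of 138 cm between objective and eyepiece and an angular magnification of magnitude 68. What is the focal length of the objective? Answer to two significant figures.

140 cm

In normal adjustment the tube length equals f_obj + f_eye and |M| = f_obj/f_eye.
So f_obj = 68 f_eye and 68 f_eye + f_eye = 138 cm, giving f_eye = 138/69 = 2.000 cm and f_obj = 136.000 cm.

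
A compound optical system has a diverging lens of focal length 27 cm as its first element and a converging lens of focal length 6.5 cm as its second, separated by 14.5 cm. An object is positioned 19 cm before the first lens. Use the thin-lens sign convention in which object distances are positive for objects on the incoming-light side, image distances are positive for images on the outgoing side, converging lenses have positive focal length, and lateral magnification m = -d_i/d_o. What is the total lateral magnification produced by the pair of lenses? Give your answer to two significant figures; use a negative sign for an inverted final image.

Lens 1: 1/d_i1 = 1/f_1 - 1/d_o1 = 1/(-27) - 1/19 = -0.08967 cm^-1, so d_i1 = -11.152 cm.
m_1 = -(-11.152)/19 = 0.5870.
With d_i1 < 0 the first image is virtual and lies on the object side; the object distance for lens 2 is d_o2 = 14.5 - (-11.152) = 25.652 cm.
Lens 2: 1/d_i2 = 1/f_2 - 1/d_o2 = 1/6.5 - 1/(25.652) = 0.11486 cm^-1, so d_i2 = 8.706 cm.
m_2 = -(8.706)/(25.652) = -0.3394.
The system's lateral magnification is m_1 m_2 = (0.5870)(-0.3394) = -0.1992.

-0.20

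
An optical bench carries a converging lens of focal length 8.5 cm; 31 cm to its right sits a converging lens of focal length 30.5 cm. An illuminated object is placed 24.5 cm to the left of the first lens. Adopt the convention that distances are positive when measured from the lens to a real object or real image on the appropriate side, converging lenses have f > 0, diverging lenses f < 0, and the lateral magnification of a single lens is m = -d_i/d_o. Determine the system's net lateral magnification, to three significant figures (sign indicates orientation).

First lens: d_i1 = 1/(1/8.5 - 1/24.5) = 13.016 cm.
m_1 = -(13.016)/24.5 = -0.5312.
The intermediate image is 13.016 cm to the right of lens 1, so d_o2 = L - d_i1 = 31 - 13.016 = 17.984 cm.
Second lens: d_i2 = 1/(1/30.5 - 1/(17.984)) = -43.827 cm.
m_2 = -(-43.827)/(17.984) = 2.4370.
The system's lateral magnification is m_1 m_2 = (-0.5312)(2.4370) = -1.2946.

-1.29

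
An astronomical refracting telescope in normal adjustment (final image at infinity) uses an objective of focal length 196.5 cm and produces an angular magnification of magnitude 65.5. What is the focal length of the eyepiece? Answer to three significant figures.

3.00 cm

|M| = f_obj/f_eye, so f_eye = f_obj/|M| = 196.5/65.5 = 3.000 cm.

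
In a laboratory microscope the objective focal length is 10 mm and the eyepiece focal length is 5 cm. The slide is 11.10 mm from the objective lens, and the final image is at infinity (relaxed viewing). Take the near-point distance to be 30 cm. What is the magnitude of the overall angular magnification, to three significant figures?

54.5

Convert to cm: f_obj = 10 mm = 1 cm; d_o = 11.10 mm = 1.11 cm.
Objective: 1/d_i = 1/f_obj - 1/d_o = 1/1 - 1/1.11 = 0.09910 cm^-1, so d_i = 10.091 cm.
m_obj = -d_i/d_o = -10.091/1.11 = -9.091.
Eyepiece angular magnification (image at infinity): M_eye = D/f_e = 30/5 = 6.000.
Overall M = m_obj x M_eye = (-9.091)(6.000) = -54.55.
|M| = 54.55.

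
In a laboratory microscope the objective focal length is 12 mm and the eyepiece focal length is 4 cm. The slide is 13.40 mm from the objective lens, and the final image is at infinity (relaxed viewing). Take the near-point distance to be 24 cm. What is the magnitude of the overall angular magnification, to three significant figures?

51.4

Convert to cm: f_obj = 12 mm = 1.2 cm; d_o = 13.40 mm = 1.34 cm.
Objective: 1/d_i = 1/f_obj - 1/d_o = 1/1.2 - 1/1.34 = 0.08706 cm^-1, so d_i = 11.486 cm.
m_obj = -d_i/d_o = -11.486/1.34 = -8.571.
Eyepiece angular magnification (image at infinity): M_eye = D/f_e = 24/4 = 6.000.
Overall M = m_obj x M_eye = (-8.571)(6.000) = -51.43.
|M| = 51.43.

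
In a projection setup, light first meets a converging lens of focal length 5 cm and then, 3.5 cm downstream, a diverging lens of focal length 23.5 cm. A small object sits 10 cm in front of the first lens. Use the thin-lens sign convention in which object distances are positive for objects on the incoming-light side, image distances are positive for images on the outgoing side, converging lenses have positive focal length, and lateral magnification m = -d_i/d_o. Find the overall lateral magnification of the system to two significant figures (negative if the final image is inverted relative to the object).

-1.4

Lens 1: 1/d_i1 = 1/f_1 - 1/d_o1 = 1/5 - 1/10 = 0.10000 cm^-1, so d_i1 = 10.000 cm.
m_1 = -(10.000)/10 = -1.0000.
Since 10.000 cm > 3.5 cm, the first image lies past the second lens and serves as a virtual object: d_o2 = L - d_i1 = -6.500 cm.
Lens 2: 1/d_i2 = 1/f_2 - 1/d_o2 = 1/(-23.5) - 1/(-6.500) = 0.11129 cm^-1, so d_i2 = 8.985 cm.
m_2 = -(8.985)/(-6.500) = 1.3824.
Overall magnification: m = m_1 m_2 = -1.3824.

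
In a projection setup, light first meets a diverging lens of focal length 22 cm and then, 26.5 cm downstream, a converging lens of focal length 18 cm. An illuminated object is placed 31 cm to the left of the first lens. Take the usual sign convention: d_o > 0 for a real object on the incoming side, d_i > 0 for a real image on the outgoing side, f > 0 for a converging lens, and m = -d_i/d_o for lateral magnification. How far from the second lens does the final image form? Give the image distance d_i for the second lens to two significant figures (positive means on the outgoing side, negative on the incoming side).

Applying the thin-lens equation to the first lens, 1/(-22) = 1/31 + 1/d_i1, which gives d_i1 = -12.868 cm.
With d_i1 < 0 the first image is virtual and lies on the object side; the object distance for lens 2 is d_o2 = 26.5 - (-12.868) = 39.368 cm.
Applying the thin-lens equation again with f_2 = 18 cm and d_o2 = 39.368 cm gives d_i2 = 33.163 cm.

33 cm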